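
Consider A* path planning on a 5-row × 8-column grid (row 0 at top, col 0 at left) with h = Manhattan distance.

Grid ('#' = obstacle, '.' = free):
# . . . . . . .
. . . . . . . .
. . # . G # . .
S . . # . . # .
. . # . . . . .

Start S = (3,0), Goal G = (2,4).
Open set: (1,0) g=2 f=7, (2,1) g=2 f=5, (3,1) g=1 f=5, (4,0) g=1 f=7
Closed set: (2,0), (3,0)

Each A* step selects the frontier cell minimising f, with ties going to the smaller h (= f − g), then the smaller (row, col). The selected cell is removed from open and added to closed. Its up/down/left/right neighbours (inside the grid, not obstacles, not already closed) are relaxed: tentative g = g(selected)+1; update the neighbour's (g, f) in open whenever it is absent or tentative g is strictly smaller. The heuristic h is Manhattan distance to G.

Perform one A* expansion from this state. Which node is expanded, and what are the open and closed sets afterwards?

expanded=(2,1); open=[(1,0) g=2 f=7, (1,1) g=3 f=7, (3,1) g=1 f=5, (4,0) g=1 f=7]; closed=[(2,0), (2,1), (3,0)]

step 1: expand (2,1) (f=5, h=3) → closed; open now [(1,0) g=2 f=7, (1,1) g=3 f=7, (3,1) g=1 f=5, (4,0) g=1 f=7]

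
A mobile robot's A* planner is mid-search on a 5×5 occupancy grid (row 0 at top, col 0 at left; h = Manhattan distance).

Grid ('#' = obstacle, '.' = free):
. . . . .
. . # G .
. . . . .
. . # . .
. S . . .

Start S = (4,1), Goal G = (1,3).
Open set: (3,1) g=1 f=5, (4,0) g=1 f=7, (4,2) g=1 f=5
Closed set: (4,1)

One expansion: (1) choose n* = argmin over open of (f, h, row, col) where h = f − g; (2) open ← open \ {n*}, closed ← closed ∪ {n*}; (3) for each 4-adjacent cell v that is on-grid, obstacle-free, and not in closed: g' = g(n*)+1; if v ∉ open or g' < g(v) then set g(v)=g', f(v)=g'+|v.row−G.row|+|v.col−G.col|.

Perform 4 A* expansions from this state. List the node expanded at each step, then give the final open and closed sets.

order=[(3,1) → (2,1) → (1,1) → (2,2)]; open=[(0,1) g=4 f=7, (1,0) g=4 f=7, (2,0) g=3 f=7, (2,3) g=4 f=5, (3,0) g=2 f=7, (4,0) g=1 f=7, (4,2) g=1 f=5]; closed=[(1,1), (2,1), (2,2), (3,1), (4,1)]

step 1: expand (3,1) (f=5, h=4) → closed; open now [(2,1) g=2 f=5, (3,0) g=2 f=7, (4,0) g=1 f=7, (4,2) g=1 f=5]
step 2: expand (2,1) (f=5, h=3) → closed; open now [(1,1) g=3 f=5, (2,0) g=3 f=7, (2,2) g=3 f=5, (3,0) g=2 f=7, (4,0) g=1 f=7, (4,2) g=1 f=5]
step 3: expand (1,1) (f=5, h=2) → closed; open now [(0,1) g=4 f=7, (1,0) g=4 f=7, (2,0) g=3 f=7, (2,2) g=3 f=5, (3,0) g=2 f=7, (4,0) g=1 f=7, (4,2) g=1 f=5]
step 4: expand (2,2) (f=5, h=2) → closed; open now [(0,1) g=4 f=7, (1,0) g=4 f=7, (2,0) g=3 f=7, (2,3) g=4 f=5, (3,0) g=2 f=7, (4,0) g=1 f=7, (4,2) g=1 f=5]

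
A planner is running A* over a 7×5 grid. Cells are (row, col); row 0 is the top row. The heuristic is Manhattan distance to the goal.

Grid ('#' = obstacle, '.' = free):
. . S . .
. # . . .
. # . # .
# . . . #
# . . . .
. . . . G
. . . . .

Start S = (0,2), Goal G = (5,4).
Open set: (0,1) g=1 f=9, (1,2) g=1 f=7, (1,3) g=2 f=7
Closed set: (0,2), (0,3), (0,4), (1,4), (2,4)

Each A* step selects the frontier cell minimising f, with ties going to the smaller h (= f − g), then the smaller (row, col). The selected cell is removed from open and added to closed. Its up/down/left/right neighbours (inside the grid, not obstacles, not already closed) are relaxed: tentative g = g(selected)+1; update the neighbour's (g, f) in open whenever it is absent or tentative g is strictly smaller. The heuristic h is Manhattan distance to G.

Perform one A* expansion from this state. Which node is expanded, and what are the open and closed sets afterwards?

expanded=(1,3); open=[(0,1) g=1 f=9, (1,2) g=1 f=7]; closed=[(0,2), (0,3), (0,4), (1,3), (1,4), (2,4)]

step 1: expand (1,3) (f=7, h=5) → closed; open now [(0,1) g=1 f=9, (1,2) g=1 f=7]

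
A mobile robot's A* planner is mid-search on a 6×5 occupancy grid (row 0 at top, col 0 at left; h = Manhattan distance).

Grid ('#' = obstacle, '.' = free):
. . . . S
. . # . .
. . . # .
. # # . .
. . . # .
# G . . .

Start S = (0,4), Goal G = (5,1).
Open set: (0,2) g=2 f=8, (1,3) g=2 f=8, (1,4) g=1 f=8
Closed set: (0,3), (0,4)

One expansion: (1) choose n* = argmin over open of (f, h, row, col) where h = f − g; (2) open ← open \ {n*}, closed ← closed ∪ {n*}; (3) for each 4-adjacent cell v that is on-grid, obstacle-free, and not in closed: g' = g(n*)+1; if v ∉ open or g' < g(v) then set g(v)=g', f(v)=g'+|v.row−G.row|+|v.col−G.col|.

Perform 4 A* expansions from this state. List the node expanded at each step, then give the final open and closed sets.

step 1: expand (0,2) (f=8, h=6) → closed; open now [(0,1) g=3 f=8, (1,3) g=2 f=8, (1,4) g=1 f=8]
step 2: expand (0,1) (f=8, h=5) → closed; open now [(0,0) g=4 f=10, (1,1) g=4 f=8, (1,3) g=2 f=8, (1,4) g=1 f=8]
step 3: expand (1,1) (f=8, h=4) → closed; open now [(0,0) g=4 f=10, (1,0) g=5 f=10, (1,3) g=2 f=8, (1,4) g=1 f=8, (2,1) g=5 f=8]
step 4: expand (2,1) (f=8, h=3) → closed; open now [(0,0) g=4 f=10, (1,0) g=5 f=10, (1,3) g=2 f=8, (1,4) g=1 f=8, (2,0) g=6 f=10, (2,2) g=6 f=10]

order=[(0,2) → (0,1) → (1,1) → (2,1)]; open=[(0,0) g=4 f=10, (1,0) g=5 f=10, (1,3) g=2 f=8, (1,4) g=1 f=8, (2,0) g=6 f=10, (2,2) g=6 f=10]; closed=[(0,1), (0,2), (0,3), (0,4), (1,1), (2,1)]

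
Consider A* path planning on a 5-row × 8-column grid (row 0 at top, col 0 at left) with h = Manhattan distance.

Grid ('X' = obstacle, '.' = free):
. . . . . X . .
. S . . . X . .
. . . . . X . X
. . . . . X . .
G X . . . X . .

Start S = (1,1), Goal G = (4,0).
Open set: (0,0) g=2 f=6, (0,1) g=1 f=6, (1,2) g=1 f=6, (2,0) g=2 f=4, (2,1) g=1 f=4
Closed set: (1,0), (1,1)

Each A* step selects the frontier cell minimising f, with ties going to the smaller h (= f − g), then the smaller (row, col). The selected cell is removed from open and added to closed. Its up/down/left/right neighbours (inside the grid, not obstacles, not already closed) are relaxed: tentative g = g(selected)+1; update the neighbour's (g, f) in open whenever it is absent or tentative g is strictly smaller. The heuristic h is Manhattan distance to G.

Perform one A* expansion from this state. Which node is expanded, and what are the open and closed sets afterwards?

expanded=(2,0); open=[(0,0) g=2 f=6, (0,1) g=1 f=6, (1,2) g=1 f=6, (2,1) g=1 f=4, (3,0) g=3 f=4]; closed=[(1,0), (1,1), (2,0)]

step 1: expand (2,0) (f=4, h=2) → closed; open now [(0,0) g=2 f=6, (0,1) g=1 f=6, (1,2) g=1 f=6, (2,1) g=1 f=4, (3,0) g=3 f=4]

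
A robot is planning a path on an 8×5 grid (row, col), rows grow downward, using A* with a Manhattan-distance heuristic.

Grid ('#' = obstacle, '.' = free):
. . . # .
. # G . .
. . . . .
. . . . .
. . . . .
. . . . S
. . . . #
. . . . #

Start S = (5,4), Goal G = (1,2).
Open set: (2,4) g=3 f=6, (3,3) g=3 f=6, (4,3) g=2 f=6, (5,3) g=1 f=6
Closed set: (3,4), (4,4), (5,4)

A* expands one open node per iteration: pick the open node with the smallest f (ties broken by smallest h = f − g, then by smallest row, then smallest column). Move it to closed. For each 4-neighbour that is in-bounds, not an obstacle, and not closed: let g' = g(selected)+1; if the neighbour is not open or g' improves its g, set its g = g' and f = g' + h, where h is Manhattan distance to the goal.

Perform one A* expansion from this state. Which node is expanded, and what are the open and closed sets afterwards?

step 1: expand (2,4) (f=6, h=3) → closed; open now [(1,4) g=4 f=6, (2,3) g=4 f=6, (3,3) g=3 f=6, (4,3) g=2 f=6, (5,3) g=1 f=6]

expanded=(2,4); open=[(1,4) g=4 f=6, (2,3) g=4 f=6, (3,3) g=3 f=6, (4,3) g=2 f=6, (5,3) g=1 f=6]; closed=[(2,4), (3,4), (4,4), (5,4)]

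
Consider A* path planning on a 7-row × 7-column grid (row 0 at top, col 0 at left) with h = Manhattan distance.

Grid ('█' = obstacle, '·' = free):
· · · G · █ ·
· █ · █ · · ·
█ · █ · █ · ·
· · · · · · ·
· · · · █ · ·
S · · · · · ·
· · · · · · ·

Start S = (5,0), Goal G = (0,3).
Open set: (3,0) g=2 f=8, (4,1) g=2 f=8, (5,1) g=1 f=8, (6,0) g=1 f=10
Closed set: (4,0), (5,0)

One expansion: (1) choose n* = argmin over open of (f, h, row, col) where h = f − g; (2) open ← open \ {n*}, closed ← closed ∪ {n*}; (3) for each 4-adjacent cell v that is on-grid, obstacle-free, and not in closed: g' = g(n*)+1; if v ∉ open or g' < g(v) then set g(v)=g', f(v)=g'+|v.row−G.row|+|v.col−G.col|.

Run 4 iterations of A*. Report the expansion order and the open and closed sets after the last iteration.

step 1: expand (3,0) (f=8, h=6) → closed; open now [(3,1) g=3 f=8, (4,1) g=2 f=8, (5,1) g=1 f=8, (6,0) g=1 f=10]
step 2: expand (3,1) (f=8, h=5) → closed; open now [(2,1) g=4 f=8, (3,2) g=4 f=8, (4,1) g=2 f=8, (5,1) g=1 f=8, (6,0) g=1 f=10]
step 3: expand (2,1) (f=8, h=4) → closed; open now [(3,2) g=4 f=8, (4,1) g=2 f=8, (5,1) g=1 f=8, (6,0) g=1 f=10]
step 4: expand (3,2) (f=8, h=4) → closed; open now [(3,3) g=5 f=8, (4,1) g=2 f=8, (4,2) g=5 f=10, (5,1) g=1 f=8, (6,0) g=1 f=10]

order=[(3,0) → (3,1) → (2,1) → (3,2)]; open=[(3,3) g=5 f=8, (4,1) g=2 f=8, (4,2) g=5 f=10, (5,1) g=1 f=8, (6,0) g=1 f=10]; closed=[(2,1), (3,0), (3,1), (3,2), (4,0), (5,0)]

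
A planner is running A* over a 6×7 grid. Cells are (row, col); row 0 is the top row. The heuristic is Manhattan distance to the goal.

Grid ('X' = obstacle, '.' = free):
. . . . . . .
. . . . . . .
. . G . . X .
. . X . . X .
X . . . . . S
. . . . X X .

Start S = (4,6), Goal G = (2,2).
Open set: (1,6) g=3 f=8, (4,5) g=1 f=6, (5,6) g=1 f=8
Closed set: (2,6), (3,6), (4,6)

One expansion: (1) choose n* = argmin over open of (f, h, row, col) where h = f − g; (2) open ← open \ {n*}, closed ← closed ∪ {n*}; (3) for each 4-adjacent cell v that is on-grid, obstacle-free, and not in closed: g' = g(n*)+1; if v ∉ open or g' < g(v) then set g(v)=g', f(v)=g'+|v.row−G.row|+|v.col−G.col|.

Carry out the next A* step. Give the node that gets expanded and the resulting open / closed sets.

step 1: expand (4,5) (f=6, h=5) → closed; open now [(1,6) g=3 f=8, (4,4) g=2 f=6, (5,6) g=1 f=8]

expanded=(4,5); open=[(1,6) g=3 f=8, (4,4) g=2 f=6, (5,6) g=1 f=8]; closed=[(2,6), (3,6), (4,5), (4,6)]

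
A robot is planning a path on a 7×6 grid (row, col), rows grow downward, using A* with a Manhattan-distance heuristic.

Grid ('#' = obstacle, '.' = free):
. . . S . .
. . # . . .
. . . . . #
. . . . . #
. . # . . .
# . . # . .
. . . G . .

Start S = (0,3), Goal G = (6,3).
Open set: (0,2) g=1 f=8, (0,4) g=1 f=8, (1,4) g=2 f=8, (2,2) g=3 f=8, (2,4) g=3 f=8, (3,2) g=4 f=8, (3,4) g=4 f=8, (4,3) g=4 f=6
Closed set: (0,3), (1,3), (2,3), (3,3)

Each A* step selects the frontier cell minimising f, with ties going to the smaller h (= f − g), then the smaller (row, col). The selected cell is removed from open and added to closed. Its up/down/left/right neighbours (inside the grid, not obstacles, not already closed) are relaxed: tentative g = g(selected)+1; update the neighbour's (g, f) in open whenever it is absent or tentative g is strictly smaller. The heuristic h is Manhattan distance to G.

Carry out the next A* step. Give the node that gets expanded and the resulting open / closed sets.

expanded=(4,3); open=[(0,2) g=1 f=8, (0,4) g=1 f=8, (1,4) g=2 f=8, (2,2) g=3 f=8, (2,4) g=3 f=8, (3,2) g=4 f=8, (3,4) g=4 f=8, (4,4) g=5 f=8]; closed=[(0,3), (1,3), (2,3), (3,3), (4,3)]

step 1: expand (4,3) (f=6, h=2) → closed; open now [(0,2) g=1 f=8, (0,4) g=1 f=8, (1,4) g=2 f=8, (2,2) g=3 f=8, (2,4) g=3 f=8, (3,2) g=4 f=8, (3,4) g=4 f=8, (4,4) g=5 f=8]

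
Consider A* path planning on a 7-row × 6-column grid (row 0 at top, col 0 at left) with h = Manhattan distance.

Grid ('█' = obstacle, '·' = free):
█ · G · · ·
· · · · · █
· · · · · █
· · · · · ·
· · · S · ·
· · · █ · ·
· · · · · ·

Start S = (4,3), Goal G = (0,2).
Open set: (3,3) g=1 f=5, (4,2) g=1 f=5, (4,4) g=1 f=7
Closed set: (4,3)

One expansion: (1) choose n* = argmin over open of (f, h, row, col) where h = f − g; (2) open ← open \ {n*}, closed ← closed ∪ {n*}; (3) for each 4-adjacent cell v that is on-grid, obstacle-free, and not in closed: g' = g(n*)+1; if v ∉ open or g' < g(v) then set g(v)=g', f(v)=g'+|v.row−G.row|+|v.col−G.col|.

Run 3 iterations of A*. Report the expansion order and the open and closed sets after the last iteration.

step 1: expand (3,3) (f=5, h=4) → closed; open now [(2,3) g=2 f=5, (3,2) g=2 f=5, (3,4) g=2 f=7, (4,2) g=1 f=5, (4,4) g=1 f=7]
step 2: expand (2,3) (f=5, h=3) → closed; open now [(1,3) g=3 f=5, (2,2) g=3 f=5, (2,4) g=3 f=7, (3,2) g=2 f=5, (3,4) g=2 f=7, (4,2) g=1 f=5, (4,4) g=1 f=7]
step 3: expand (1,3) (f=5, h=2) → closed; open now [(0,3) g=4 f=5, (1,2) g=4 f=5, (1,4) g=4 f=7, (2,2) g=3 f=5, (2,4) g=3 f=7, (3,2) g=2 f=5, (3,4) g=2 f=7, (4,2) g=1 f=5, (4,4) g=1 f=7]

order=[(3,3) → (2,3) → (1,3)]; open=[(0,3) g=4 f=5, (1,2) g=4 f=5, (1,4) g=4 f=7, (2,2) g=3 f=5, (2,4) g=3 f=7, (3,2) g=2 f=5, (3,4) g=2 f=7, (4,2) g=1 f=5, (4,4) g=1 f=7]; closed=[(1,3), (2,3), (3,3), (4,3)]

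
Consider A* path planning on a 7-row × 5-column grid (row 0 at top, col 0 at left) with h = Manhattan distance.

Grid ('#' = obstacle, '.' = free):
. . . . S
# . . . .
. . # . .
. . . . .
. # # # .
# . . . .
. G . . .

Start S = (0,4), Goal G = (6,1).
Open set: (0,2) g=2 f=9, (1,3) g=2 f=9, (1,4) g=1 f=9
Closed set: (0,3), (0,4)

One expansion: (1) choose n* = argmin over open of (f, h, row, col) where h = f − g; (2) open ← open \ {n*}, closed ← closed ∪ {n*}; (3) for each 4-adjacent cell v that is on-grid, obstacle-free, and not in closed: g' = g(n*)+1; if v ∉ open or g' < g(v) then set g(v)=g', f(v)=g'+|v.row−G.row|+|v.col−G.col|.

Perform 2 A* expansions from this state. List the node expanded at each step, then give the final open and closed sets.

step 1: expand (0,2) (f=9, h=7) → closed; open now [(0,1) g=3 f=9, (1,2) g=3 f=9, (1,3) g=2 f=9, (1,4) g=1 f=9]
step 2: expand (0,1) (f=9, h=6) → closed; open now [(0,0) g=4 f=11, (1,1) g=4 f=9, (1,2) g=3 f=9, (1,3) g=2 f=9, (1,4) g=1 f=9]

order=[(0,2) → (0,1)]; open=[(0,0) g=4 f=11, (1,1) g=4 f=9, (1,2) g=3 f=9, (1,3) g=2 f=9, (1,4) g=1 f=9]; closed=[(0,1), (0,2), (0,3), (0,4)]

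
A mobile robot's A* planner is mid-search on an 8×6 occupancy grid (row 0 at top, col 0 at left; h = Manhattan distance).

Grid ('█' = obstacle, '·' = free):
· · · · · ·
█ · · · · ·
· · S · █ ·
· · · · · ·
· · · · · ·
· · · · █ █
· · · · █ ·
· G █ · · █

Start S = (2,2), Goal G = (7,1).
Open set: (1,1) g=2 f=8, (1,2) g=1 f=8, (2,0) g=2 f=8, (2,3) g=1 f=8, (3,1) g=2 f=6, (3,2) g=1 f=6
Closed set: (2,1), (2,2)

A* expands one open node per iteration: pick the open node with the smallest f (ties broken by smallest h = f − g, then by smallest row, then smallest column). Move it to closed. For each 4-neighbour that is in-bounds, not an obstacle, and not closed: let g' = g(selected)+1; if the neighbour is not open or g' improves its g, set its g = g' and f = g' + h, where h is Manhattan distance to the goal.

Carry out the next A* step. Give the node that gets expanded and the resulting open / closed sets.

step 1: expand (3,1) (f=6, h=4) → closed; open now [(1,1) g=2 f=8, (1,2) g=1 f=8, (2,0) g=2 f=8, (2,3) g=1 f=8, (3,0) g=3 f=8, (3,2) g=1 f=6, (4,1) g=3 f=6]

expanded=(3,1); open=[(1,1) g=2 f=8, (1,2) g=1 f=8, (2,0) g=2 f=8, (2,3) g=1 f=8, (3,0) g=3 f=8, (3,2) g=1 f=6, (4,1) g=3 f=6]; closed=[(2,1), (2,2), (3,1)]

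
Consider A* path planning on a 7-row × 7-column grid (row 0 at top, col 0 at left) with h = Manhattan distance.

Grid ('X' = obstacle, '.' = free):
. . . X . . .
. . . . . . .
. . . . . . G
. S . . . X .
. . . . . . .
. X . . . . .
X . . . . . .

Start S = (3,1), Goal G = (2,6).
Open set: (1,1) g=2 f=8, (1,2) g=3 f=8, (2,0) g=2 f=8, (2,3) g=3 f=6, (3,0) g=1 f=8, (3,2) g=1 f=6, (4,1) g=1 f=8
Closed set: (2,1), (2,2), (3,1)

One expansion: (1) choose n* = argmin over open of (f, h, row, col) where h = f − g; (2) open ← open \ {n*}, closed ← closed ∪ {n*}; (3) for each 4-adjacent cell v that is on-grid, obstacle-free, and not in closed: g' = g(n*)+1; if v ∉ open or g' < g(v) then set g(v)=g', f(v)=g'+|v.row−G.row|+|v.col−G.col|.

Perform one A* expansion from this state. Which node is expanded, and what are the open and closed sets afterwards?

expanded=(2,3); open=[(1,1) g=2 f=8, (1,2) g=3 f=8, (1,3) g=4 f=8, (2,0) g=2 f=8, (2,4) g=4 f=6, (3,0) g=1 f=8, (3,2) g=1 f=6, (3,3) g=4 f=8, (4,1) g=1 f=8]; closed=[(2,1), (2,2), (2,3), (3,1)]

step 1: expand (2,3) (f=6, h=3) → closed; open now [(1,1) g=2 f=8, (1,2) g=3 f=8, (1,3) g=4 f=8, (2,0) g=2 f=8, (2,4) g=4 f=6, (3,0) g=1 f=8, (3,2) g=1 f=6, (3,3) g=4 f=8, (4,1) g=1 f=8]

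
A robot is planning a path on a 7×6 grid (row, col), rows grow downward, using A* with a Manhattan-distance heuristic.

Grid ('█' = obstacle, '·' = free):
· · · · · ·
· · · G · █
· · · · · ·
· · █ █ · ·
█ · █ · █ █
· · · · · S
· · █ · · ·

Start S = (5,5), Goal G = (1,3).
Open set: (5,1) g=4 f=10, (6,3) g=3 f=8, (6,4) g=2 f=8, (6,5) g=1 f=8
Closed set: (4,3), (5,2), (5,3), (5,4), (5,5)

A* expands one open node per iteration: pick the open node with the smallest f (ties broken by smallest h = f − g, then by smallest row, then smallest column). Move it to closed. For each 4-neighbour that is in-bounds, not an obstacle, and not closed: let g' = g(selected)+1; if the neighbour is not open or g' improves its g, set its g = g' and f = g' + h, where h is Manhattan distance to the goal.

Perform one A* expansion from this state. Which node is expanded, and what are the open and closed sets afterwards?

expanded=(6,3); open=[(5,1) g=4 f=10, (6,4) g=2 f=8, (6,5) g=1 f=8]; closed=[(4,3), (5,2), (5,3), (5,4), (5,5), (6,3)]

step 1: expand (6,3) (f=8, h=5) → closed; open now [(5,1) g=4 f=10, (6,4) g=2 f=8, (6,5) g=1 f=8]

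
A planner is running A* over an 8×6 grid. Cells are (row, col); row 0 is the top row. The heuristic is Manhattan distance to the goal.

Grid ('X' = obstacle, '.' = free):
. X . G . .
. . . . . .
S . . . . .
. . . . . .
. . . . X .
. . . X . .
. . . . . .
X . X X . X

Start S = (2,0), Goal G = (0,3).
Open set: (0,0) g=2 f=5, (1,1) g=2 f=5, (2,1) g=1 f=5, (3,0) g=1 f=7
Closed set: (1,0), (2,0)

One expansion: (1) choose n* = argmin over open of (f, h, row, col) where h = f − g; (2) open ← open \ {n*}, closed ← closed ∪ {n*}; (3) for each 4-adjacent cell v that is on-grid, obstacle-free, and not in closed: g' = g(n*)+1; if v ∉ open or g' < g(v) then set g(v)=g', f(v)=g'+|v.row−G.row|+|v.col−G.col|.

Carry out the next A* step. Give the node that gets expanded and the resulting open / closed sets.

expanded=(0,0); open=[(1,1) g=2 f=5, (2,1) g=1 f=5, (3,0) g=1 f=7]; closed=[(0,0), (1,0), (2,0)]

step 1: expand (0,0) (f=5, h=3) → closed; open now [(1,1) g=2 f=5, (2,1) g=1 f=5, (3,0) g=1 f=7]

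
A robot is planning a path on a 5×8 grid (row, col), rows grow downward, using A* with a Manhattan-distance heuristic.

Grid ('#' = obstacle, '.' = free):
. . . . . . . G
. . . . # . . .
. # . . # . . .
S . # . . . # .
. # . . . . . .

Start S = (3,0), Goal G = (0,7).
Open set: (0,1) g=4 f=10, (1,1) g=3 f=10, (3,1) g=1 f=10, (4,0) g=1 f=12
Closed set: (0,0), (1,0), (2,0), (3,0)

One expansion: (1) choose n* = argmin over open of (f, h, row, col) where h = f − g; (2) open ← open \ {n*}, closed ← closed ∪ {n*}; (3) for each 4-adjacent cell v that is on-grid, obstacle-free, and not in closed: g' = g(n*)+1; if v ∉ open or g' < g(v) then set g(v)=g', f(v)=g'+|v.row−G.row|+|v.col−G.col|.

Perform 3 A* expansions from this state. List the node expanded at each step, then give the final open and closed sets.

step 1: expand (0,1) (f=10, h=6) → closed; open now [(0,2) g=5 f=10, (1,1) g=3 f=10, (3,1) g=1 f=10, (4,0) g=1 f=12]
step 2: expand (0,2) (f=10, h=5) → closed; open now [(0,3) g=6 f=10, (1,1) g=3 f=10, (1,2) g=6 f=12, (3,1) g=1 f=10, (4,0) g=1 f=12]
step 3: expand (0,3) (f=10, h=4) → closed; open now [(0,4) g=7 f=10, (1,1) g=3 f=10, (1,2) g=6 f=12, (1,3) g=7 f=12, (3,1) g=1 f=10, (4,0) g=1 f=12]

order=[(0,1) → (0,2) → (0,3)]; open=[(0,4) g=7 f=10, (1,1) g=3 f=10, (1,2) g=6 f=12, (1,3) g=7 f=12, (3,1) g=1 f=10, (4,0) g=1 f=12]; closed=[(0,0), (0,1), (0,2), (0,3), (1,0), (2,0), (3,0)]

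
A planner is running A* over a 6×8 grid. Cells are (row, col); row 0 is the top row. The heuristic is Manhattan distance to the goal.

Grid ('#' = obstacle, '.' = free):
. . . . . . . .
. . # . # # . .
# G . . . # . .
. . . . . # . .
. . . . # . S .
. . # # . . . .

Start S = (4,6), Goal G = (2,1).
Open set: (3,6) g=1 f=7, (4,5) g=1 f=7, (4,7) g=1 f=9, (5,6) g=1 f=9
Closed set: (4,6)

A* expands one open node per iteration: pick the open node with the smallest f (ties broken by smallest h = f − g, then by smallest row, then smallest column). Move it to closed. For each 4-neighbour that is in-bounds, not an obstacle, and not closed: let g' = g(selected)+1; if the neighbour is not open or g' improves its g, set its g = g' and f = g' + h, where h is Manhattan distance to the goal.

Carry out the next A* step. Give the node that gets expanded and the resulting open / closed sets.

step 1: expand (3,6) (f=7, h=6) → closed; open now [(2,6) g=2 f=7, (3,7) g=2 f=9, (4,5) g=1 f=7, (4,7) g=1 f=9, (5,6) g=1 f=9]

expanded=(3,6); open=[(2,6) g=2 f=7, (3,7) g=2 f=9, (4,5) g=1 f=7, (4,7) g=1 f=9, (5,6) g=1 f=9]; closed=[(3,6), (4,6)]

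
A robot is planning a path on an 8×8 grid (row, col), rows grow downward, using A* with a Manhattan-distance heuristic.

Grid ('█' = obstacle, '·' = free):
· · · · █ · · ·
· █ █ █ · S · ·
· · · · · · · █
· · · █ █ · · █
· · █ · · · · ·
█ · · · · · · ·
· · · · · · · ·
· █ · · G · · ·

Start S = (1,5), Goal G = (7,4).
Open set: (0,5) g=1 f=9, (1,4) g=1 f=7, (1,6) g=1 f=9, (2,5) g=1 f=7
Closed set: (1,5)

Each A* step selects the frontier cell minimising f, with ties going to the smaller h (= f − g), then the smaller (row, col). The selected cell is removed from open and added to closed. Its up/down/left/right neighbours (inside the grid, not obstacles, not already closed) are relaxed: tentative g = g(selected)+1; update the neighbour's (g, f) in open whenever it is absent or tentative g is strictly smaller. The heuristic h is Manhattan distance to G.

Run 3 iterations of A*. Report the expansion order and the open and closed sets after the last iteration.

order=[(1,4) → (2,4) → (2,5)]; open=[(0,5) g=1 f=9, (1,6) g=1 f=9, (2,3) g=3 f=9, (2,6) g=2 f=9, (3,5) g=2 f=7]; closed=[(1,4), (1,5), (2,4), (2,5)]

step 1: expand (1,4) (f=7, h=6) → closed; open now [(0,5) g=1 f=9, (1,6) g=1 f=9, (2,4) g=2 f=7, (2,5) g=1 f=7]
step 2: expand (2,4) (f=7, h=5) → closed; open now [(0,5) g=1 f=9, (1,6) g=1 f=9, (2,3) g=3 f=9, (2,5) g=1 f=7]
step 3: expand (2,5) (f=7, h=6) → closed; open now [(0,5) g=1 f=9, (1,6) g=1 f=9, (2,3) g=3 f=9, (2,6) g=2 f=9, (3,5) g=2 f=7]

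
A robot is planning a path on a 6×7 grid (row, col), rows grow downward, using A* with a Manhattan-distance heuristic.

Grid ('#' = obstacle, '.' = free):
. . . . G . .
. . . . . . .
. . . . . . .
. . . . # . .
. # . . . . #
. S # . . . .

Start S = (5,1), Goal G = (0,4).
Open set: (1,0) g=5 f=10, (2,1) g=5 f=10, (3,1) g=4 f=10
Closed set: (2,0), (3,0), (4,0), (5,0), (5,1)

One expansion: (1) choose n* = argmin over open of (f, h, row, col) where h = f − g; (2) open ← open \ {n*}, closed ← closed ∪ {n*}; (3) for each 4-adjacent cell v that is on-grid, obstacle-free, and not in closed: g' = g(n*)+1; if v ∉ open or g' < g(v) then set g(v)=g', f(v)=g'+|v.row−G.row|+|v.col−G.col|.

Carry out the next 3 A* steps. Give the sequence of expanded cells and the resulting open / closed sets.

order=[(1,0) → (0,0) → (0,1)]; open=[(0,2) g=8 f=10, (1,1) g=6 f=10, (2,1) g=5 f=10, (3,1) g=4 f=10]; closed=[(0,0), (0,1), (1,0), (2,0), (3,0), (4,0), (5,0), (5,1)]

step 1: expand (1,0) (f=10, h=5) → closed; open now [(0,0) g=6 f=10, (1,1) g=6 f=10, (2,1) g=5 f=10, (3,1) g=4 f=10]
step 2: expand (0,0) (f=10, h=4) → closed; open now [(0,1) g=7 f=10, (1,1) g=6 f=10, (2,1) g=5 f=10, (3,1) g=4 f=10]
step 3: expand (0,1) (f=10, h=3) → closed; open now [(0,2) g=8 f=10, (1,1) g=6 f=10, (2,1) g=5 f=10, (3,1) g=4 f=10]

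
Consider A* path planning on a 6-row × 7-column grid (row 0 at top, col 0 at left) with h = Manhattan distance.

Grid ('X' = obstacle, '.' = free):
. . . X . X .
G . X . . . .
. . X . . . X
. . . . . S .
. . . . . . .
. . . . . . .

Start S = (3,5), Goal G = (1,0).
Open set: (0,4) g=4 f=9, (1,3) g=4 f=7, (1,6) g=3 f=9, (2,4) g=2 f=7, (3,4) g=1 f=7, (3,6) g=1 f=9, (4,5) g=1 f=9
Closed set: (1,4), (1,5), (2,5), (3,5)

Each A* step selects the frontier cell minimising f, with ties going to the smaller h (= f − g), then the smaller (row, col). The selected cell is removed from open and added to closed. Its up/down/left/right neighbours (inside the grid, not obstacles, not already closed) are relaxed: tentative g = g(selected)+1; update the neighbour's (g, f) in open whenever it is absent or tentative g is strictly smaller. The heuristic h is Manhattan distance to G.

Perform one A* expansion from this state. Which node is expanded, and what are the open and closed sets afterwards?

step 1: expand (1,3) (f=7, h=3) → closed; open now [(0,4) g=4 f=9, (1,6) g=3 f=9, (2,3) g=5 f=9, (2,4) g=2 f=7, (3,4) g=1 f=7, (3,6) g=1 f=9, (4,5) g=1 f=9]

expanded=(1,3); open=[(0,4) g=4 f=9, (1,6) g=3 f=9, (2,3) g=5 f=9, (2,4) g=2 f=7, (3,4) g=1 f=7, (3,6) g=1 f=9, (4,5) g=1 f=9]; closed=[(1,3), (1,4), (1,5), (2,5), (3,5)]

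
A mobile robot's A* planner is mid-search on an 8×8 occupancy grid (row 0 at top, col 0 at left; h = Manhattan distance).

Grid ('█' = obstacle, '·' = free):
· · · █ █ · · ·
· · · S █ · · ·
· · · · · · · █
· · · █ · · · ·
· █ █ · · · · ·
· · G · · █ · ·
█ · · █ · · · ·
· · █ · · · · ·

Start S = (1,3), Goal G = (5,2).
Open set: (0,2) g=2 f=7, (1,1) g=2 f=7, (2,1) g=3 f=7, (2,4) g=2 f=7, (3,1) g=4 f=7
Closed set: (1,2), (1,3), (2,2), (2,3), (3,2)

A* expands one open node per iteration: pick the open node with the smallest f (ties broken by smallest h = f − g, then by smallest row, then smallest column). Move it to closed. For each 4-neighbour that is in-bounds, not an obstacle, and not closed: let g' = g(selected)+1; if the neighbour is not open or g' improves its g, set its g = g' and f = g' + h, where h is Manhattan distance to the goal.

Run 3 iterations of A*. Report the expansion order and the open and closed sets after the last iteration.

order=[(3,1) → (2,1) → (0,2)]; open=[(0,1) g=3 f=9, (1,1) g=2 f=7, (2,0) g=4 f=9, (2,4) g=2 f=7, (3,0) g=5 f=9]; closed=[(0,2), (1,2), (1,3), (2,1), (2,2), (2,3), (3,1), (3,2)]

step 1: expand (3,1) (f=7, h=3) → closed; open now [(0,2) g=2 f=7, (1,1) g=2 f=7, (2,1) g=3 f=7, (2,4) g=2 f=7, (3,0) g=5 f=9]
step 2: expand (2,1) (f=7, h=4) → closed; open now [(0,2) g=2 f=7, (1,1) g=2 f=7, (2,0) g=4 f=9, (2,4) g=2 f=7, (3,0) g=5 f=9]
step 3: expand (0,2) (f=7, h=5) → closed; open now [(0,1) g=3 f=9, (1,1) g=2 f=7, (2,0) g=4 f=9, (2,4) g=2 f=7, (3,0) g=5 f=9]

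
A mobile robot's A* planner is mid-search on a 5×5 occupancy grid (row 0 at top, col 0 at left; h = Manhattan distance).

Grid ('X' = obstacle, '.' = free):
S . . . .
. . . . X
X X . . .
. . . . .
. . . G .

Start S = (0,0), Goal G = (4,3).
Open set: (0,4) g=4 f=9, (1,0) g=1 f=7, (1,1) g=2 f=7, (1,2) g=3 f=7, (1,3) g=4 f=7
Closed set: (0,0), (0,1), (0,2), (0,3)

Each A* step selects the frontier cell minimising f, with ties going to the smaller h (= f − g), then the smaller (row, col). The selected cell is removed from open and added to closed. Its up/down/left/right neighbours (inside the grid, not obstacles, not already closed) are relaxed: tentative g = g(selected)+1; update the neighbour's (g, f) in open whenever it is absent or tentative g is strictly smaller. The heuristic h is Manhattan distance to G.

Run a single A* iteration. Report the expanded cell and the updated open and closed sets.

step 1: expand (1,3) (f=7, h=3) → closed; open now [(0,4) g=4 f=9, (1,0) g=1 f=7, (1,1) g=2 f=7, (1,2) g=3 f=7, (2,3) g=5 f=7]

expanded=(1,3); open=[(0,4) g=4 f=9, (1,0) g=1 f=7, (1,1) g=2 f=7, (1,2) g=3 f=7, (2,3) g=5 f=7]; closed=[(0,0), (0,1), (0,2), (0,3), (1,3)]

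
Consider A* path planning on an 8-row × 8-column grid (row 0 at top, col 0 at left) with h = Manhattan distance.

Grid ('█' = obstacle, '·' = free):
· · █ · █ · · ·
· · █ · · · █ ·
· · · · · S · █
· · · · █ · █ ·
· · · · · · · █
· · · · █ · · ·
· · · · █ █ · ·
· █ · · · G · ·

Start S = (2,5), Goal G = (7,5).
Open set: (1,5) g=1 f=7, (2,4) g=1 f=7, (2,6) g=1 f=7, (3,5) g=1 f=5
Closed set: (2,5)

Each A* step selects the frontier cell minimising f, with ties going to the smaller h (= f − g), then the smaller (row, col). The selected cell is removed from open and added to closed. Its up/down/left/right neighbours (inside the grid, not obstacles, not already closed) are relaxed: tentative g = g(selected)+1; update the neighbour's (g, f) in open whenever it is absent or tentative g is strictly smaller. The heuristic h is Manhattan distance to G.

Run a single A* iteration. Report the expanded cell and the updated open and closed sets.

expanded=(3,5); open=[(1,5) g=1 f=7, (2,4) g=1 f=7, (2,6) g=1 f=7, (4,5) g=2 f=5]; closed=[(2,5), (3,5)]

step 1: expand (3,5) (f=5, h=4) → closed; open now [(1,5) g=1 f=7, (2,4) g=1 f=7, (2,6) g=1 f=7, (4,5) g=2 f=5]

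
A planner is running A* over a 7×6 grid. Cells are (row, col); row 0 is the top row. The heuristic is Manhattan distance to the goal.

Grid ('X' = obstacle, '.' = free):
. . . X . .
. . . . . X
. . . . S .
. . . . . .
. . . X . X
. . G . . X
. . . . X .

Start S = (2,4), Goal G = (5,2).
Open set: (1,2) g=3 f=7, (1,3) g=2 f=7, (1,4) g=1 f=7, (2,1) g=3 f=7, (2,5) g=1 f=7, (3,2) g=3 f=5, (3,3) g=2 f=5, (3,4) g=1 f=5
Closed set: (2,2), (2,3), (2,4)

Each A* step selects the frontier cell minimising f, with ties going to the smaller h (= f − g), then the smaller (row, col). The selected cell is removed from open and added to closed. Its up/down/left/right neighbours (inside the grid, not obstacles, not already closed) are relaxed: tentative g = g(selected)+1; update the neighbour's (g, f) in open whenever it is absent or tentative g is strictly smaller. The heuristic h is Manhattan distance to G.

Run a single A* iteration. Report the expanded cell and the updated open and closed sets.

step 1: expand (3,2) (f=5, h=2) → closed; open now [(1,2) g=3 f=7, (1,3) g=2 f=7, (1,4) g=1 f=7, (2,1) g=3 f=7, (2,5) g=1 f=7, (3,1) g=4 f=7, (3,3) g=2 f=5, (3,4) g=1 f=5, (4,2) g=4 f=5]

expanded=(3,2); open=[(1,2) g=3 f=7, (1,3) g=2 f=7, (1,4) g=1 f=7, (2,1) g=3 f=7, (2,5) g=1 f=7, (3,1) g=4 f=7, (3,3) g=2 f=5, (3,4) g=1 f=5, (4,2) g=4 f=5]; closed=[(2,2), (2,3), (2,4), (3,2)]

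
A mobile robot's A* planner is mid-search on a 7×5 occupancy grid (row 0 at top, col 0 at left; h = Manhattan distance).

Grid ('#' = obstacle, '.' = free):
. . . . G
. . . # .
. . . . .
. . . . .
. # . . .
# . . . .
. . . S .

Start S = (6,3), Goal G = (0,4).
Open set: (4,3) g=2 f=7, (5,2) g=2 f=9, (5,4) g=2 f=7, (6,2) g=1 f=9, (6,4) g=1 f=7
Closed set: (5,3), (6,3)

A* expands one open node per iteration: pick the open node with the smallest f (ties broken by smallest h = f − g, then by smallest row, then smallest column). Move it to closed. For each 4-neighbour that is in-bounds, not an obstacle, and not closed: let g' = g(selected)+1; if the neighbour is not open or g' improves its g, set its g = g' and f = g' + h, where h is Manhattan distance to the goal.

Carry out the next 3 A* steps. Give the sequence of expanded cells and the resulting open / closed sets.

order=[(4,3) → (3,3) → (2,3)]; open=[(2,2) g=5 f=9, (2,4) g=5 f=7, (3,2) g=4 f=9, (3,4) g=4 f=7, (4,2) g=3 f=9, (4,4) g=3 f=7, (5,2) g=2 f=9, (5,4) g=2 f=7, (6,2) g=1 f=9, (6,4) g=1 f=7]; closed=[(2,3), (3,3), (4,3), (5,3), (6,3)]

step 1: expand (4,3) (f=7, h=5) → closed; open now [(3,3) g=3 f=7, (4,2) g=3 f=9, (4,4) g=3 f=7, (5,2) g=2 f=9, (5,4) g=2 f=7, (6,2) g=1 f=9, (6,4) g=1 f=7]
step 2: expand (3,3) (f=7, h=4) → closed; open now [(2,3) g=4 f=7, (3,2) g=4 f=9, (3,4) g=4 f=7, (4,2) g=3 f=9, (4,4) g=3 f=7, (5,2) g=2 f=9, (5,4) g=2 f=7, (6,2) g=1 f=9, (6,4) g=1 f=7]
step 3: expand (2,3) (f=7, h=3) → closed; open now [(2,2) g=5 f=9, (2,4) g=5 f=7, (3,2) g=4 f=9, (3,4) g=4 f=7, (4,2) g=3 f=9, (4,4) g=3 f=7, (5,2) g=2 f=9, (5,4) g=2 f=7, (6,2) g=1 f=9, (6,4) g=1 f=7]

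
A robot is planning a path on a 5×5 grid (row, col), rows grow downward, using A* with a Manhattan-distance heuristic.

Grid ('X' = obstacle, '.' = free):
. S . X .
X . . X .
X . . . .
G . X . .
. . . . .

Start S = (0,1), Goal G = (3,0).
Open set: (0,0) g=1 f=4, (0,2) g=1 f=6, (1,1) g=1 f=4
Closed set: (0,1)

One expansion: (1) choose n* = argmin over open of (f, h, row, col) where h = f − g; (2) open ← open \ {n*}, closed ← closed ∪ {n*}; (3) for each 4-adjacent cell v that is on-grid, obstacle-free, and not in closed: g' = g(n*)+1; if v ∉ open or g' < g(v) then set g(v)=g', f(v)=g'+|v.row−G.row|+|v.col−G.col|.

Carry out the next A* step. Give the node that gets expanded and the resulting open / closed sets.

step 1: expand (0,0) (f=4, h=3) → closed; open now [(0,2) g=1 f=6, (1,1) g=1 f=4]

expanded=(0,0); open=[(0,2) g=1 f=6, (1,1) g=1 f=4]; closed=[(0,0), (0,1)]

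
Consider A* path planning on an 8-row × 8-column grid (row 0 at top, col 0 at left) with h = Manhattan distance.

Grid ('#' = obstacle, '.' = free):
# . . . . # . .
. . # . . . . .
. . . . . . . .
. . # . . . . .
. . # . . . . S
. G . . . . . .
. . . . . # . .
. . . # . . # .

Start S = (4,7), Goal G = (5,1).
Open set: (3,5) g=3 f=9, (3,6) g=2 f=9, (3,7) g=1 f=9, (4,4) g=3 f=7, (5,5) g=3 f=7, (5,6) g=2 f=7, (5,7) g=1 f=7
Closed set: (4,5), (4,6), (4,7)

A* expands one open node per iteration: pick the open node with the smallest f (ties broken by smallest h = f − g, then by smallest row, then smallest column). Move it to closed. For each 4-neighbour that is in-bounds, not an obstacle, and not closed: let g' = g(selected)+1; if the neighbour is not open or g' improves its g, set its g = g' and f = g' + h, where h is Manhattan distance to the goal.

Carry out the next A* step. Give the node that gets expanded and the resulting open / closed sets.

expanded=(4,4); open=[(3,4) g=4 f=9, (3,5) g=3 f=9, (3,6) g=2 f=9, (3,7) g=1 f=9, (4,3) g=4 f=7, (5,4) g=4 f=7, (5,5) g=3 f=7, (5,6) g=2 f=7, (5,7) g=1 f=7]; closed=[(4,4), (4,5), (4,6), (4,7)]

step 1: expand (4,4) (f=7, h=4) → closed; open now [(3,4) g=4 f=9, (3,5) g=3 f=9, (3,6) g=2 f=9, (3,7) g=1 f=9, (4,3) g=4 f=7, (5,4) g=4 f=7, (5,5) g=3 f=7, (5,6) g=2 f=7, (5,7) g=1 f=7]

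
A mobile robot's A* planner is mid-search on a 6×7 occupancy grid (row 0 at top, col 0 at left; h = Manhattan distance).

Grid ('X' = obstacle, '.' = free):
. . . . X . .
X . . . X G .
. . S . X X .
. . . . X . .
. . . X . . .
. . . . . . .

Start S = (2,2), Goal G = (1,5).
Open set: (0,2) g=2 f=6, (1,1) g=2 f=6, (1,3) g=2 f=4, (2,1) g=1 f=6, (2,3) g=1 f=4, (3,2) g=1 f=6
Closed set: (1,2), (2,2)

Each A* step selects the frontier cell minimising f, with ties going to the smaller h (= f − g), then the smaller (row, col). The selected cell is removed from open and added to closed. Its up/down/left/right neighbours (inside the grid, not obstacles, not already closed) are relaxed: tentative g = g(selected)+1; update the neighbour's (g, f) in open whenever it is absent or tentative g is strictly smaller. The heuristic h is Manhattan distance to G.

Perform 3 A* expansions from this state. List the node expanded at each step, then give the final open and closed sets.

order=[(1,3) → (2,3) → (0,3)]; open=[(0,2) g=2 f=6, (1,1) g=2 f=6, (2,1) g=1 f=6, (3,2) g=1 f=6, (3,3) g=2 f=6]; closed=[(0,3), (1,2), (1,3), (2,2), (2,3)]

step 1: expand (1,3) (f=4, h=2) → closed; open now [(0,2) g=2 f=6, (0,3) g=3 f=6, (1,1) g=2 f=6, (2,1) g=1 f=6, (2,3) g=1 f=4, (3,2) g=1 f=6]
step 2: expand (2,3) (f=4, h=3) → closed; open now [(0,2) g=2 f=6, (0,3) g=3 f=6, (1,1) g=2 f=6, (2,1) g=1 f=6, (3,2) g=1 f=6, (3,3) g=2 f=6]
step 3: expand (0,3) (f=6, h=3) → closed; open now [(0,2) g=2 f=6, (1,1) g=2 f=6, (2,1) g=1 f=6, (3,2) g=1 f=6, (3,3) g=2 f=6]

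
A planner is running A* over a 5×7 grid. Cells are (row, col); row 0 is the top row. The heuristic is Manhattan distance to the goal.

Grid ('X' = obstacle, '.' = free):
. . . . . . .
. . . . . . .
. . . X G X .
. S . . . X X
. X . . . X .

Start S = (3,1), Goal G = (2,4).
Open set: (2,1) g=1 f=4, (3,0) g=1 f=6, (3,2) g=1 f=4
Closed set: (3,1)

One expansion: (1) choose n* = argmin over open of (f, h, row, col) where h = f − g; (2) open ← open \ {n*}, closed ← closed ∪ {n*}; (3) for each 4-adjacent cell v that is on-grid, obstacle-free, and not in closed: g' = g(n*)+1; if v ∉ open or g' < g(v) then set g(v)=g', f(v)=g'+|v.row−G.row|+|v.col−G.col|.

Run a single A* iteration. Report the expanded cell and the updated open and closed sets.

step 1: expand (2,1) (f=4, h=3) → closed; open now [(1,1) g=2 f=6, (2,0) g=2 f=6, (2,2) g=2 f=4, (3,0) g=1 f=6, (3,2) g=1 f=4]

expanded=(2,1); open=[(1,1) g=2 f=6, (2,0) g=2 f=6, (2,2) g=2 f=4, (3,0) g=1 f=6, (3,2) g=1 f=4]; closed=[(2,1), (3,1)]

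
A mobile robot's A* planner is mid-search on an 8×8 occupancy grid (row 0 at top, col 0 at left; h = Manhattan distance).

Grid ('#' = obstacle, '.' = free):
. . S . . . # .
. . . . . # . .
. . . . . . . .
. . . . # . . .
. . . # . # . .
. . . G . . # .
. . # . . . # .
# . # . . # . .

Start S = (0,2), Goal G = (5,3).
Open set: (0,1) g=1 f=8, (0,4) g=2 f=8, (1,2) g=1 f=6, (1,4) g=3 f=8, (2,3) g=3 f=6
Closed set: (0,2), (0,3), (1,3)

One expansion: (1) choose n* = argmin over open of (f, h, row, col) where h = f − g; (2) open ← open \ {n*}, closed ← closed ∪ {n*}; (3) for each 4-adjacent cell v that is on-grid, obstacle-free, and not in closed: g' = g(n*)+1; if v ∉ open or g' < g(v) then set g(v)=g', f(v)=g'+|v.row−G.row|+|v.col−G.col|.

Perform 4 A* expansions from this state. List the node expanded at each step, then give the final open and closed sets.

order=[(2,3) → (3,3) → (1,2) → (2,2)]; open=[(0,1) g=1 f=8, (0,4) g=2 f=8, (1,1) g=2 f=8, (1,4) g=3 f=8, (2,1) g=3 f=8, (2,4) g=4 f=8, (3,2) g=3 f=6]; closed=[(0,2), (0,3), (1,2), (1,3), (2,2), (2,3), (3,3)]

step 1: expand (2,3) (f=6, h=3) → closed; open now [(0,1) g=1 f=8, (0,4) g=2 f=8, (1,2) g=1 f=6, (1,4) g=3 f=8, (2,2) g=4 f=8, (2,4) g=4 f=8, (3,3) g=4 f=6]
step 2: expand (3,3) (f=6, h=2) → closed; open now [(0,1) g=1 f=8, (0,4) g=2 f=8, (1,2) g=1 f=6, (1,4) g=3 f=8, (2,2) g=4 f=8, (2,4) g=4 f=8, (3,2) g=5 f=8]
step 3: expand (1,2) (f=6, h=5) → closed; open now [(0,1) g=1 f=8, (0,4) g=2 f=8, (1,1) g=2 f=8, (1,4) g=3 f=8, (2,2) g=2 f=6, (2,4) g=4 f=8, (3,2) g=5 f=8]
step 4: expand (2,2) (f=6, h=4) → closed; open now [(0,1) g=1 f=8, (0,4) g=2 f=8, (1,1) g=2 f=8, (1,4) g=3 f=8, (2,1) g=3 f=8, (2,4) g=4 f=8, (3,2) g=3 f=6]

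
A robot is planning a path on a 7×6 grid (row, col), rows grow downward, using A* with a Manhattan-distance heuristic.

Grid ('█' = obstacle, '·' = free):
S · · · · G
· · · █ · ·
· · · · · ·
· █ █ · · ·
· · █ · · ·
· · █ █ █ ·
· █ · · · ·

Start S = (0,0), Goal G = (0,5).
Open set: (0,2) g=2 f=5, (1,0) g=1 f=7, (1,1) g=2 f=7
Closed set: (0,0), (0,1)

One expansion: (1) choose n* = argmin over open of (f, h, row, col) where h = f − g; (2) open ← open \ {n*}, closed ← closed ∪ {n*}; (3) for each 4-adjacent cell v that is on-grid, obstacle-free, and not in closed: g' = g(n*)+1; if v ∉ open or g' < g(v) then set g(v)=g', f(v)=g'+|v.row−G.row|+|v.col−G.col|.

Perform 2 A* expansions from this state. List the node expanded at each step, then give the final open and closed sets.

order=[(0,2) → (0,3)]; open=[(0,4) g=4 f=5, (1,0) g=1 f=7, (1,1) g=2 f=7, (1,2) g=3 f=7]; closed=[(0,0), (0,1), (0,2), (0,3)]

step 1: expand (0,2) (f=5, h=3) → closed; open now [(0,3) g=3 f=5, (1,0) g=1 f=7, (1,1) g=2 f=7, (1,2) g=3 f=7]
step 2: expand (0,3) (f=5, h=2) → closed; open now [(0,4) g=4 f=5, (1,0) g=1 f=7, (1,1) g=2 f=7, (1,2) g=3 f=7]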